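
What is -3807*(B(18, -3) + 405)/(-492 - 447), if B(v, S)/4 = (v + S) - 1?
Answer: 585009/313 ≈ 1869.0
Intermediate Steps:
B(v, S) = -4 + 4*S + 4*v (B(v, S) = 4*((v + S) - 1) = 4*((S + v) - 1) = 4*(-1 + S + v) = -4 + 4*S + 4*v)
-3807*(B(18, -3) + 405)/(-492 - 447) = -3807*((-4 + 4*(-3) + 4*18) + 405)/(-492 - 447) = -3807*((-4 - 12 + 72) + 405)/(-939) = -3807*(56 + 405)*(-1)/939 = -1755027*(-1)/939 = -3807*(-461/939) = 585009/313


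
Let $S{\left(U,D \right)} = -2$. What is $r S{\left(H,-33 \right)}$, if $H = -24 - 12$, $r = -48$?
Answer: $96$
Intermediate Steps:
$H = -36$
$r S{\left(H,-33 \right)} = \left(-48\right) \left(-2\right) = 96$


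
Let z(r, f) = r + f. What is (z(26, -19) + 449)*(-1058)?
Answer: -482448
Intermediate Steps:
z(r, f) = f + r
(z(26, -19) + 449)*(-1058) = ((-19 + 26) + 449)*(-1058) = (7 + 449)*(-1058) = 456*(-1058) = -482448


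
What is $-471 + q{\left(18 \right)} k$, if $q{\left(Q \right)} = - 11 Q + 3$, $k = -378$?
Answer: $73239$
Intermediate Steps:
$q{\left(Q \right)} = 3 - 11 Q$
$-471 + q{\left(18 \right)} k = -471 + \left(3 - 198\right) \left(-378\right) = -471 - -73710 = -471 + 73710 = 73239$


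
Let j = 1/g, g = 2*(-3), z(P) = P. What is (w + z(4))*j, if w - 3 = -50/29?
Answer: -51/58 ≈ -0.87931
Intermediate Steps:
w = 37/29 (w = 3 - 50/29 = 37/29 ≈ 1.2759)
g = -6
j = -⅙ (j = 1/(-6) = -⅙ ≈ -0.16667)
(w + z(4))*j = (37/29 + 4)*(-⅙) = (153/29)*(-⅙) = -51/58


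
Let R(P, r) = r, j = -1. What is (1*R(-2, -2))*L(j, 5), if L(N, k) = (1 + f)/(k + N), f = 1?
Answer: -1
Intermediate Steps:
L(N, k) = 2/(N + k) (L(N, k) = (1 + 1)/(k + N) = 2/(N + k))
(1*R(-2, -2))*L(j, 5) = (1*(-2))*(2/(-1 + 5)) = -4/4 = -2*½ = -1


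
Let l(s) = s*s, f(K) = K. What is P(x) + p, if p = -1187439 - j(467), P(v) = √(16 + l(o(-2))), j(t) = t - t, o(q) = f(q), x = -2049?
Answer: -1187439 + 2*√5 ≈ -1.1874e+6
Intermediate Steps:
o(q) = q
j(t) = 0
l(s) = s²
P(v) = 2*√5 (P(v) = √(16 + (-2)²) = √(16 + 4) = √20 = 2*√5)
p = -1187439 (p = -1187439 - 1*0 = -1187439 + 0 = -1187439)
P(x) + p = 2*√5 - 1187439 = -1187439 + 2*√5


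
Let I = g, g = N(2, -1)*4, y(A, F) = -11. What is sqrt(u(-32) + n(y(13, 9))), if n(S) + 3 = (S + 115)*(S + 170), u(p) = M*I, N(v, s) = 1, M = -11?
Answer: sqrt(16489) ≈ 128.41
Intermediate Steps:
g = 4 (g = 1*4 = 4)
I = 4
u(p) = -44 (u(p) = -11*4 = -44)
n(S) = -3 + (115 + S)*(170 + S) (n(S) = -3 + (S + 115)*(S + 170) = -3 + (115 + S)*(170 + S))
sqrt(u(-32) + n(y(13, 9))) = sqrt(-44 + (19547 + (-11)**2 + 285*(-11))) = sqrt(-44 + (19547 + 121 - 3135)) = sqrt(-44 + 16533) = sqrt(16489)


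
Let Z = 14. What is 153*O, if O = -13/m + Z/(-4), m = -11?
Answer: -7803/22 ≈ -354.68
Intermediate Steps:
O = -51/22 (O = -13/(-11) + 14/(-4) = -13*(-1/11) + 14*(-¼) = 13/11 - 7/2 = -51/22 ≈ -2.3182)
153*O = 153*(-51/22) = -7803/22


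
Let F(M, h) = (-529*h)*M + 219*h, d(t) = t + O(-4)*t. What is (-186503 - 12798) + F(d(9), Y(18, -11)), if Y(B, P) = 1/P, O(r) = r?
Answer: -2206813/11 ≈ -2.0062e+5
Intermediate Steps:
d(t) = -3*t (d(t) = t - 4*t = -3*t)
F(M, h) = 219*h - 529*M*h (F(M, h) = -529*M*h + 219*h = 219*h - 529*M*h)
(-186503 - 12798) + F(d(9), Y(18, -11)) = (-186503 - 12798) + (219 - (-1587)*9)/(-11) = -199301 - (219 - 529*(-27))/11 = -199301 - (219 + 14283)/11 = -199301 - 1/11*14502 = -199301 - 14502/11 = -2206813/11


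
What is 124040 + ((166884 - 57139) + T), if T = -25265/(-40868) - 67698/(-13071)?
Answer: 41629227987553/178061876 ≈ 2.3379e+5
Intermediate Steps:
T = 1032306893/178061876 (T = -25265*(-1/40868) - 67698*(-1/13071) = 25265/40868 + 22566/4357 = 1032306893/178061876 ≈ 5.7975)
124040 + ((166884 - 57139) + T) = 124040 + ((166884 - 57139) + 1032306893/178061876) = 124040 + (109745 + 1032306893/178061876) = 124040 + 19542432888513/178061876 = 41629227987553/178061876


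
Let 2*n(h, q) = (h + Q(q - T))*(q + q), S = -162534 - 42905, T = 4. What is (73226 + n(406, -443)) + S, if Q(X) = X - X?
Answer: -312071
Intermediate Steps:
S = -205439
Q(X) = 0
n(h, q) = h*q (n(h, q) = ((h + 0)*(q + q))/2 = (h*(2*q))/2 = (2*h*q)/2 = h*q)
(73226 + n(406, -443)) + S = (73226 + 406*(-443)) - 205439 = (73226 - 179858) - 205439 = -106632 - 205439 = -312071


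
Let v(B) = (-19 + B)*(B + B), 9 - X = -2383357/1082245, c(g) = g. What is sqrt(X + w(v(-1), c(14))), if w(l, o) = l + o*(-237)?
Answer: 2*I*sqrt(956562683611315)/1082245 ≈ 57.156*I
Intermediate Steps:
X = 12123562/1082245 (X = 9 - (-2383357)/1082245 = 9 - 1*(-2383357/1082245) = 9 + 2383357/1082245 = 12123562/1082245 ≈ 11.202)
v(B) = 2*B*(-19 + B) (v(B) = (-19 + B)*(2*B) = 2*B*(-19 + B))
w(l, o) = l - 237*o
sqrt(X + w(v(-1), c(14))) = sqrt(12123562/1082245 + (2*(-1)*(-19 - 1) - 237*14)) = sqrt(12123562/1082245 + (2*(-1)*(-20) - 3318)) = sqrt(12123562/1082245 + (40 - 3318)) = sqrt(12123562/1082245 - 3278) = sqrt(-3535475548/1082245) = 2*I*sqrt(956562683611315)/1082245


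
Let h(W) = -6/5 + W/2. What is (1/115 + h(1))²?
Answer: 25281/52900 ≈ 0.47790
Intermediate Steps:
h(W) = -6/5 + W/2 (h(W) = -6*⅕ + W*(½) = -6/5 + W/2)
(1/115 + h(1))² = (1/115 + (-6/5 + (½)*1))² = (1/115 + (-6/5 + ½))² = (1/115 - 7/10)² = (-159/230)² = 25281/52900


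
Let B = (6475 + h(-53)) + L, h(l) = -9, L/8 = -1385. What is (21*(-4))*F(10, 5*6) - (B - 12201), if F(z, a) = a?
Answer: 14295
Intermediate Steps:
L = -11080 (L = 8*(-1385) = -11080)
B = -4614 (B = (6475 - 9) - 11080 = 6466 - 11080 = -4614)
(21*(-4))*F(10, 5*6) - (B - 12201) = (21*(-4))*(5*6) - (-4614 - 12201) = -84*30 - 1*(-16815) = -2520 + 16815 = 14295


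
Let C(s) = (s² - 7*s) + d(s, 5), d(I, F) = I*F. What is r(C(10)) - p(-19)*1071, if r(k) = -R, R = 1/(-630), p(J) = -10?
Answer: 6747301/630 ≈ 10710.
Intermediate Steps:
d(I, F) = F*I
C(s) = s² - 2*s (C(s) = (s² - 7*s) + 5*s = s² - 2*s)
R = -1/630 ≈ -0.0015873
r(k) = 1/630 (r(k) = -1*(-1/630) = 1/630)
r(C(10)) - p(-19)*1071 = 1/630 - (-10)*1071 = 1/630 - 1*(-10710) = 1/630 + 10710 = 6747301/630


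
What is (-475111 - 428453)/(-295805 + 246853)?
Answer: 225891/12238 ≈ 18.458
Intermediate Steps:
(-475111 - 428453)/(-295805 + 246853) = -903564/(-48952) = -903564*(-1/48952) = 225891/12238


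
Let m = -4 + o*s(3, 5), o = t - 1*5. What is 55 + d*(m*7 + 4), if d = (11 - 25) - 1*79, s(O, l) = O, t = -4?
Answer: 19864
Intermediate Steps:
o = -9 (o = -4 - 1*5 = -4 - 5 = -9)
m = -31 (m = -4 - 9*3 = -4 - 27 = -31)
d = -93 (d = -14 - 79 = -93)
55 + d*(m*7 + 4) = 55 - 93*(-31*7 + 4) = 55 - 93*(-217 + 4) = 55 - 93*(-213) = 55 + 19809 = 19864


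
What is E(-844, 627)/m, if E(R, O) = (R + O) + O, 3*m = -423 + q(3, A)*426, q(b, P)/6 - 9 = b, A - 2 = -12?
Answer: 410/10083 ≈ 0.040663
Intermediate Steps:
A = -10 (A = 2 - 12 = -10)
q(b, P) = 54 + 6*b
m = 10083 (m = (-423 + (54 + 6*3)*426)/3 = (-423 + (54 + 18)*426)/3 = (-423 + 72*426)/3 = (-423 + 30672)/3 = (⅓)*30249 = 10083)
E(R, O) = R + 2*O (E(R, O) = (O + R) + O = R + 2*O)
E(-844, 627)/m = (-844 + 2*627)/10083 = (-844 + 1254)*(1/10083) = 410*(1/10083) = 410/10083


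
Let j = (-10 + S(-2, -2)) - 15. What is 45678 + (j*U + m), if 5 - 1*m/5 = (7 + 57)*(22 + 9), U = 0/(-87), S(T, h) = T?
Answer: 35783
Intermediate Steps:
U = 0 (U = 0*(-1/87) = 0)
j = -27 (j = (-10 - 2) - 15 = -12 - 15 = -27)
m = -9895 (m = 25 - 5*(7 + 57)*(22 + 9) = 25 - 320*31 = 25 - 5*1984 = 25 - 9920 = -9895)
45678 + (j*U + m) = 45678 + (-27*0 - 9895) = 45678 + (0 - 9895) = 45678 - 9895 = 35783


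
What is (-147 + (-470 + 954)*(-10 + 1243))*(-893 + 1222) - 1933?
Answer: 196287692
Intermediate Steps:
(-147 + (-470 + 954)*(-10 + 1243))*(-893 + 1222) - 1933 = (-147 + 484*1233)*329 - 1933 = (-147 + 596772)*329 - 1933 = 596625*329 - 1933 = 196289625 - 1933 = 196287692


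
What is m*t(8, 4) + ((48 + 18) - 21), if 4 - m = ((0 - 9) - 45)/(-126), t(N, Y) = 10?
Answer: 565/7 ≈ 80.714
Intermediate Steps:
m = 25/7 (m = 4 - ((0 - 9) - 45)/(-126) = 4 - (-9 - 45)*(-1)/126 = 4 - (-54)*(-1)/126 = 4 - 1*3/7 = 4 - 3/7 = 25/7 ≈ 3.5714)
m*t(8, 4) + ((48 + 18) - 21) = (25/7)*10 + ((48 + 18) - 21) = 250/7 + (66 - 21) = 250/7 + 45 = 565/7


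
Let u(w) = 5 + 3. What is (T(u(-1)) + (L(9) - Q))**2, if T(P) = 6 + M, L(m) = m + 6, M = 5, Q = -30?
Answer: 3136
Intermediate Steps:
u(w) = 8
L(m) = 6 + m
T(P) = 11 (T(P) = 6 + 5 = 11)
(T(u(-1)) + (L(9) - Q))**2 = (11 + ((6 + 9) - 1*(-30)))**2 = (11 + (15 + 30))**2 = (11 + 45)**2 = 56**2 = 3136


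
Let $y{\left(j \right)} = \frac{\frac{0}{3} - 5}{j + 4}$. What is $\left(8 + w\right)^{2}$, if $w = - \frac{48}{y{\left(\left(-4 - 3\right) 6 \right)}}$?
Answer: $\frac{3182656}{25} \approx 1.2731 \cdot 10^{5}$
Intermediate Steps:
$y{\left(j \right)} = - \frac{5}{4 + j}$ ($y{\left(j \right)} = \frac{0 \cdot \frac{1}{3} - 5}{4 + j} = \frac{0 - 5}{4 + j} = - \frac{5}{4 + j}$)
$w = - \frac{1824}{5}$ ($w = - \frac{48}{\left(-5\right) \frac{1}{4 + \left(-4 - 3\right) 6}} = - \frac{48}{\left(-5\right) \frac{1}{4 - 42}} = - \frac{48}{\left(-5\right) \frac{1}{-38}} = - \frac{48}{\left(-5\right) \left(- \frac{1}{38}\right)} = - \frac{48}{\frac{5}{38}} = \left(-48\right) \frac{38}{5} = - \frac{1824}{5} \approx -364.8$)
$\left(8 + w\right)^{2} = \left(8 - \frac{1824}{5}\right)^{2} = \left(- \frac{1784}{5}\right)^{2} = \frac{3182656}{25}$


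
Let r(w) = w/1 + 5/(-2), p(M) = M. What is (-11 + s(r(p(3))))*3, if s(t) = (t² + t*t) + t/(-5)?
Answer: -159/5 ≈ -31.800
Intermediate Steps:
r(w) = -5/2 + w (r(w) = w*1 + 5*(-½) = w - 5/2 = -5/2 + w)
s(t) = 2*t² - t/5 (s(t) = (t² + t²) + t*(-⅕) = 2*t² - t/5)
(-11 + s(r(p(3))))*3 = (-11 + (-5/2 + 3)*(-1 + 10*(-5/2 + 3))/5)*3 = (-11 + (⅕)*(½)*(-1 + 10*(½)))*3 = (-11 + (⅕)*(½)*(-1 + 5))*3 = (-11 + (⅕)*(½)*4)*3 = (-11 + ⅖)*3 = -53/5*3 = -159/5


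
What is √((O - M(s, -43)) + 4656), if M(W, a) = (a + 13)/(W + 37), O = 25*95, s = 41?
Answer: 4*√74269/13 ≈ 83.853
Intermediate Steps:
O = 2375
M(W, a) = (13 + a)/(37 + W)
√((O - M(s, -43)) + 4656) = √((2375 - (13 - 43)/(37 + 41)) + 4656) = √((2375 - (-30)/78) + 4656) = √((2375 - 1*(-5/13)) + 4656) = √((2375 + 5/13) + 4656) = √(30880/13 + 4656) = √(91408/13) = 4*√74269/13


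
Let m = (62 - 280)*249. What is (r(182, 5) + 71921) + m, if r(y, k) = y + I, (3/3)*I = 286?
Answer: 18107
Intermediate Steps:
I = 286
r(y, k) = 286 + y (r(y, k) = y + 286 = 286 + y)
m = -54282 (m = -218*249 = -54282)
(r(182, 5) + 71921) + m = ((286 + 182) + 71921) - 54282 = (468 + 71921) - 54282 = 72389 - 54282 = 18107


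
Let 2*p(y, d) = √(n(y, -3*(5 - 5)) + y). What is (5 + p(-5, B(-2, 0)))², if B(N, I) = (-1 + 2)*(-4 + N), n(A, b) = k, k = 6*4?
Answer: (10 + √19)²/4 ≈ 51.544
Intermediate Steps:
k = 24
n(A, b) = 24
B(N, I) = -4 + N (B(N, I) = 1*(-4 + N) = -4 + N)
p(y, d) = √(24 + y)/2
(5 + p(-5, B(-2, 0)))² = (5 + √(24 - 5)/2)² = (5 + √19/2)²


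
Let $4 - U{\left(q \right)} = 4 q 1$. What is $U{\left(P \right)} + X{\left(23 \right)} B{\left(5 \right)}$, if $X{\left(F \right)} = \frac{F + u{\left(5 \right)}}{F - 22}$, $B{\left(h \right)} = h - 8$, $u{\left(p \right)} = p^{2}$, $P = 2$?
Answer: $-148$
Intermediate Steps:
$U{\left(q \right)} = 4 - 4 q$ ($U{\left(q \right)} = 4 - 4 q 1 = 4 - 4 q$)
$B{\left(h \right)} = -8 + h$
$X{\left(F \right)} = \frac{25 + F}{-22 + F}$ ($X{\left(F \right)} = \frac{F + 5^{2}}{F - 22} = \frac{F + 25}{-22 + F} = \frac{25 + F}{-22 + F}$)
$U{\left(P \right)} + X{\left(23 \right)} B{\left(5 \right)} = \left(4 - 8\right) + \frac{25 + 23}{-22 + 23} \left(-8 + 5\right) = \left(4 - 8\right) + 1^{-1} \cdot 48 \left(-3\right) = -4 + 1 \cdot 48 \left(-3\right) = -4 + 48 \left(-3\right) = -4 - 144 = -148$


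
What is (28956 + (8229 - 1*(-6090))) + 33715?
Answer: 76990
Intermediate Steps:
(28956 + (8229 - 1*(-6090))) + 33715 = (28956 + (8229 + 6090)) + 33715 = (28956 + 14319) + 33715 = 43275 + 33715 = 76990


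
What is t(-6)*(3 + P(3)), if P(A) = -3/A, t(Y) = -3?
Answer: -6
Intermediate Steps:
t(-6)*(3 + P(3)) = -3*(3 - 3/3) = -3*(3 - 3*⅓) = -3*(3 - 1) = -3*2 = -6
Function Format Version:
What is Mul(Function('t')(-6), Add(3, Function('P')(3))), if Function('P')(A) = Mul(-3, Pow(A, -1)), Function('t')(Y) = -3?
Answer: -6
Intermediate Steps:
Mul(Function('t')(-6), Add(3, Function('P')(3))) = Mul(-3, Add(3, Mul(-3, Pow(3, -1)))) = Mul(-3, Add(3, Mul(-3, Rational(1, 3)))) = Mul(-3, Add(3, -1)) = Mul(-3, 2) = -6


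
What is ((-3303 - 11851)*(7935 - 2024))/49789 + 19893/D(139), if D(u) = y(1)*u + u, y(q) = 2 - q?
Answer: -23911479155/13841342 ≈ -1727.5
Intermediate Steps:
D(u) = 2*u (D(u) = (2 - 1*1)*u + u = (2 - 1)*u + u = 1*u + u = u + u = 2*u)
((-3303 - 11851)*(7935 - 2024))/49789 + 19893/D(139) = ((-3303 - 11851)*(7935 - 2024))/49789 + 19893/((2*139)) = -15154*5911*(1/49789) + 19893/278 = -89575294*1/49789 + 19893*(1/278) = -89575294/49789 + 19893/278 = -23911479155/13841342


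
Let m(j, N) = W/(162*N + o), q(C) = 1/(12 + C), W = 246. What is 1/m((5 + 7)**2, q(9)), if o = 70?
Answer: 272/861 ≈ 0.31591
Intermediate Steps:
m(j, N) = 246/(70 + 162*N) (m(j, N) = 246/(162*N + 70) = 246/(70 + 162*N))
1/m((5 + 7)**2, q(9)) = 1/(123/(35 + 81/(12 + 9))) = 1/(123/(35 + 81/21)) = 1/(123/(35 + 81*(1/21))) = 1/(123/(35 + 27/7)) = 1/(123/(272/7)) = 1/(123*(7/272)) = 1/(861/272) = 272/861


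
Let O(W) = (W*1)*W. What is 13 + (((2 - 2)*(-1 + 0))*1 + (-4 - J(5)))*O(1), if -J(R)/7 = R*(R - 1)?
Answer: 149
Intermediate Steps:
J(R) = -7*R*(-1 + R) (J(R) = -7*R*(R - 1) = -7*R*(-1 + R))
O(W) = W**2 (O(W) = W*W = W**2)
13 + (((2 - 2)*(-1 + 0))*1 + (-4 - J(5)))*O(1) = 13 + (((2 - 2)*(-1 + 0))*1 + (-4 - 7*5*(1 - 1*5)))*1**2 = 13 + ((0*(-1))*1 + (-4 - 7*5*(1 - 5)))*1 = 13 + (0*1 + (-4 - 7*5*(-4)))*1 = 13 + (0 + (-4 - 1*(-140)))*1 = 13 + (0 + (-4 + 140))*1 = 13 + (0 + 136)*1 = 13 + 136*1 = 13 + 136 = 149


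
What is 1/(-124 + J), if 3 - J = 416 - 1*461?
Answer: -1/76 ≈ -0.013158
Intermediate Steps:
J = 48 (J = 3 - (416 - 1*461) = 3 - (416 - 461) = 3 - 1*(-45) = 3 + 45 = 48)
1/(-124 + J) = 1/(-124 + 48) = 1/(-76) = -1/76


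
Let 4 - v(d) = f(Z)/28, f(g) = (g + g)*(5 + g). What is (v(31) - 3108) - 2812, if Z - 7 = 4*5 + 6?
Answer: -42039/7 ≈ -6005.6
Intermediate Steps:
Z = 33 (Z = 7 + (4*5 + 6) = 7 + (20 + 6) = 7 + 26 = 33)
f(g) = 2*g*(5 + g) (f(g) = (2*g)*(5 + g) = 2*g*(5 + g))
v(d) = -599/7 (v(d) = 4 - 2*33*(5 + 33)/28 = 4 - 2*33*38/28 = 4 - 2508/28 = 4 - 1*627/7 = 4 - 627/7 = -599/7)
(v(31) - 3108) - 2812 = (-599/7 - 3108) - 2812 = -22355/7 - 2812 = -42039/7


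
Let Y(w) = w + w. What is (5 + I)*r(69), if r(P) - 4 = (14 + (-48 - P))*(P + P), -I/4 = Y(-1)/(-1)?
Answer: 42630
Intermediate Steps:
Y(w) = 2*w
I = -8 (I = -4*2*(-1)/(-1) = -(-8)*(-1) = -4*2 = -8)
r(P) = 4 + 2*P*(-34 - P) (r(P) = 4 + (14 + (-48 - P))*(P + P) = 4 + (-34 - P)*(2*P) = 4 + 2*P*(-34 - P))
(5 + I)*r(69) = (5 - 8)*(4 - 68*69 - 2*69**2) = -3*(4 - 4692 - 2*4761) = -3*(4 - 4692 - 9522) = -3*(-14210) = 42630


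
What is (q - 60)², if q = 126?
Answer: 4356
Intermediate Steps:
(q - 60)² = (126 - 60)² = 66² = 4356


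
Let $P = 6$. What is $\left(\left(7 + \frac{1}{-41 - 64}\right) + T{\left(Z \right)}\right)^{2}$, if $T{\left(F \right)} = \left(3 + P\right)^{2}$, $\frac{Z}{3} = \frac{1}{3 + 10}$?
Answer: $\frac{85359121}{11025} \approx 7742.3$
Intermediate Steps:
$Z = \frac{3}{13}$ ($Z = \frac{3}{3 + 10} = \frac{3}{13} \approx 0.23077$)
$T{\left(F \right)} = 81$ ($T{\left(F \right)} = \left(3 + 6\right)^{2} = 9^{2} = 81$)
$\left(\left(7 + \frac{1}{-41 - 64}\right) + T{\left(Z \right)}\right)^{2} = \left(\left(7 + \frac{1}{-41 - 64}\right) + 81\right)^{2} = \left(\left(7 + \frac{1}{-105}\right) + 81\right)^{2} = \left(\left(7 - \frac{1}{105}\right) + 81\right)^{2} = \left(\frac{734}{105} + 81\right)^{2} = \left(\frac{9239}{105}\right)^{2} = \frac{85359121}{11025}$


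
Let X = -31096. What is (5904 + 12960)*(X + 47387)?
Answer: 307313424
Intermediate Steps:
(5904 + 12960)*(X + 47387) = (5904 + 12960)*(-31096 + 47387) = 18864*16291 = 307313424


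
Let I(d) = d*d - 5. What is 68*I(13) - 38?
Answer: 11114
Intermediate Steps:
I(d) = -5 + d² (I(d) = d² - 5 = -5 + d²)
68*I(13) - 38 = 68*(-5 + 13²) - 38 = 68*(-5 + 169) - 38 = 68*164 - 38 = 11152 - 38 = 11114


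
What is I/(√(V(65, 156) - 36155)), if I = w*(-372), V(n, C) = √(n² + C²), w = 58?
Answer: 10788*I*√35986/17993 ≈ 113.74*I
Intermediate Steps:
V(n, C) = √(C² + n²)
I = -21576 (I = 58*(-372) = -21576)
I/(√(V(65, 156) - 36155)) = -21576/√(√(156² + 65²) - 36155) = -21576/√(√(24336 + 4225) - 36155) = -21576/√(√28561 - 36155) = -21576/√(169 - 36155) = -21576*(-I*√35986/35986) = -(-10788)*I*√35986/17993 = 10788*I*√35986/17993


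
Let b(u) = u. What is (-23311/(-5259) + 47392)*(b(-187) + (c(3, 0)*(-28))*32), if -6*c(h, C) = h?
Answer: 21685431993/1753 ≈ 1.2370e+7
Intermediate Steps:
c(h, C) = -h/6
(-23311/(-5259) + 47392)*(b(-187) + (c(3, 0)*(-28))*32) = (-23311/(-5259) + 47392)*(-187 + (-1/6*3*(-28))*32) = (-23311*(-1/5259) + 47392)*(-187 - 1/2*(-28)*32) = (23311/5259 + 47392)*(-187 + 14*32) = 249257839*(-187 + 448)/5259 = (249257839/5259)*261 = 21685431993/1753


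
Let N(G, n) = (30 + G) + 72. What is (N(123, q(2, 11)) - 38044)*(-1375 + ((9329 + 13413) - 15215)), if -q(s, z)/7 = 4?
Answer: -232662488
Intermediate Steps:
q(s, z) = -28 (q(s, z) = -7*4 = -28)
N(G, n) = 102 + G
(N(123, q(2, 11)) - 38044)*(-1375 + ((9329 + 13413) - 15215)) = ((102 + 123) - 38044)*(-1375 + ((9329 + 13413) - 15215)) = (225 - 38044)*(-1375 + (22742 - 15215)) = -37819*(-1375 + 7527) = -37819*6152 = -232662488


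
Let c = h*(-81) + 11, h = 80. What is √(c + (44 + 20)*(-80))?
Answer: I*√11589 ≈ 107.65*I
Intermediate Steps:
c = -6469 (c = 80*(-81) + 11 = -6480 + 11 = -6469)
√(c + (44 + 20)*(-80)) = √(-6469 + (44 + 20)*(-80)) = √(-6469 + 64*(-80)) = √(-6469 - 5120) = √(-11589) = I*√11589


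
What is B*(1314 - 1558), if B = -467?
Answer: 113948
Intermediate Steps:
B*(1314 - 1558) = -467*(1314 - 1558) = -467*(-244) = 113948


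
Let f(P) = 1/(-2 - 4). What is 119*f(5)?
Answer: -119/6 ≈ -19.833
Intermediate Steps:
f(P) = -⅙ (f(P) = 1/(-6) = -⅙)
119*f(5) = 119*(-⅙) = -119/6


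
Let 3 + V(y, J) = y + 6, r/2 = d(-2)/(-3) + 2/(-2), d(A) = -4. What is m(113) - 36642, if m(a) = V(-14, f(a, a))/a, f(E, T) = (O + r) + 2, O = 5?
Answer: -4140557/113 ≈ -36642.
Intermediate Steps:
r = ⅔ (r = 2*(-4/(-3) + 2/(-2)) = 2*(-4*(-⅓) + 2*(-½)) = 2*(4/3 - 1) = 2*(⅓) = ⅔ ≈ 0.66667)
f(E, T) = 23/3 (f(E, T) = (5 + ⅔) + 2 = 17/3 + 2 = 23/3)
V(y, J) = 3 + y (V(y, J) = -3 + (y + 6) = -3 + (6 + y) = 3 + y)
m(a) = -11/a (m(a) = (3 - 14)/a = -11/a)
m(113) - 36642 = -11/113 - 36642 = -4140557/113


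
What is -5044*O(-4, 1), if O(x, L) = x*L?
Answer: 20176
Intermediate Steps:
O(x, L) = L*x
-5044*O(-4, 1) = -5044*(-4) = 20176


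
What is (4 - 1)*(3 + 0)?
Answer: 9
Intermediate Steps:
(4 - 1)*(3 + 0) = 3*3 = 9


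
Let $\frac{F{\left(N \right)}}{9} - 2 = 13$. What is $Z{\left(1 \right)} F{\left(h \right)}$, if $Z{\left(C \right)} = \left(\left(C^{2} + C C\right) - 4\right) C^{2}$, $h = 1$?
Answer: $-270$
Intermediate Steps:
$F{\left(N \right)} = 135$ ($F{\left(N \right)} = 18 + 9 \cdot 13 = 18 + 117 = 135$)
$Z{\left(C \right)} = C^{2} \left(-4 + 2 C^{2}\right)$ ($Z{\left(C \right)} = \left(\left(C^{2} + C^{2}\right) - 4\right) C^{2} = \left(2 C^{2} - 4\right) C^{2} = \left(-4 + 2 C^{2}\right) C^{2} = C^{2} \left(-4 + 2 C^{2}\right)$)
$Z{\left(1 \right)} F{\left(h \right)} = 2 \cdot 1^{2} \left(-2 + 1^{2}\right) 135 = 2 \cdot 1 \left(-2 + 1\right) 135 = 2 \cdot 1 \left(-1\right) 135 = \left(-2\right) 135 = -270$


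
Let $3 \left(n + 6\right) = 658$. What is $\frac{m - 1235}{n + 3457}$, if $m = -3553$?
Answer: $- \frac{2052}{1573} \approx -1.3045$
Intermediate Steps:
$n = \frac{640}{3}$ ($n = -6 + \frac{1}{3} \cdot 658 = -6 + \frac{658}{3} = \frac{640}{3} \approx 213.33$)
$\frac{m - 1235}{n + 3457} = \frac{-3553 - 1235}{\frac{640}{3} + 3457} = - \frac{4788}{\frac{11011}{3}} = \left(-4788\right) \frac{3}{11011} = - \frac{2052}{1573}$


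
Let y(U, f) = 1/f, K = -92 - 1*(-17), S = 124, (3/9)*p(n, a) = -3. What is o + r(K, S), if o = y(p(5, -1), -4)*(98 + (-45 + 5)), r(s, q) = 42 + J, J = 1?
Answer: 57/2 ≈ 28.500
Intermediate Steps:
p(n, a) = -9 (p(n, a) = 3*(-3) = -9)
K = -75 (K = -92 + 17 = -75)
r(s, q) = 43 (r(s, q) = 42 + 1 = 43)
o = -29/2 (o = (98 + (-45 + 5))/(-4) = -(98 - 40)/4 = -¼*58 = -29/2 ≈ -14.500)
o + r(K, S) = -29/2 + 43 = 57/2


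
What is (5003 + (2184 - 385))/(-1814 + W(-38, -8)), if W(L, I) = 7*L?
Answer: -3401/1040 ≈ -3.2702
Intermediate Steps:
(5003 + (2184 - 385))/(-1814 + W(-38, -8)) = (5003 + (2184 - 385))/(-1814 + 7*(-38)) = (5003 + 1799)/(-1814 - 266) = 6802/(-2080) = 6802*(-1/2080) = -3401/1040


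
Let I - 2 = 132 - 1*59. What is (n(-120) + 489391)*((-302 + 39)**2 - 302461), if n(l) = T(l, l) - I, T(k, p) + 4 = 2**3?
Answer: -114154441440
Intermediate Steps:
T(k, p) = 4 (T(k, p) = -4 + 2**3 = -4 + 8 = 4)
I = 75 (I = 2 + (132 - 1*59) = 2 + (132 - 59) = 2 + 73 = 75)
n(l) = -71 (n(l) = 4 - 1*75 = 4 - 75 = -71)
(n(-120) + 489391)*((-302 + 39)**2 - 302461) = (-71 + 489391)*((-302 + 39)**2 - 302461) = 489320*((-263)**2 - 302461) = 489320*(69169 - 302461) = 489320*(-233292) = -114154441440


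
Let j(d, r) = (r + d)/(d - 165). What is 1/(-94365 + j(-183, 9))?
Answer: -2/188729 ≈ -1.0597e-5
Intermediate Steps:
j(d, r) = (d + r)/(-165 + d)
1/(-94365 + j(-183, 9)) = 1/(-94365 + (-183 + 9)/(-165 - 183)) = 1/(-94365 - 174/(-348)) = 1/(-94365 - 1/348*(-174)) = 1/(-94365 + 1/2) = 1/(-188729/2) = -2/188729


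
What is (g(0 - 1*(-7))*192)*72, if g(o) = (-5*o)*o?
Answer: -3386880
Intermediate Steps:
g(o) = -5*o²
(g(0 - 1*(-7))*192)*72 = (-5*(0 - 1*(-7))²*192)*72 = (-5*(0 + 7)²*192)*72 = (-5*7²*192)*72 = (-5*49*192)*72 = -245*192*72 = -47040*72 = -3386880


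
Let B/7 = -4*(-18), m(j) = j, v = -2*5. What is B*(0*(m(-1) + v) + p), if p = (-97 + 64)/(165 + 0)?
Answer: -504/5 ≈ -100.80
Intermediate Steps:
v = -10
B = 504 (B = 7*(-4*(-18)) = 7*72 = 504)
p = -⅕ (p = -33/165 = -33*1/165 = -⅕ ≈ -0.20000)
B*(0*(m(-1) + v) + p) = 504*(0*(-1 - 10) - ⅕) = 504*(0*(-11) - ⅕) = 504*(0 - ⅕) = 504*(-⅕) = -504/5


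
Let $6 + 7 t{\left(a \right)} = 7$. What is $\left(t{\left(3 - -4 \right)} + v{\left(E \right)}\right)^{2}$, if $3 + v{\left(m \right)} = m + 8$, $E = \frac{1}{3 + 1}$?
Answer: $\frac{22801}{784} \approx 29.083$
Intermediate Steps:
$E = \frac{1}{4} \approx 0.25$
$t{\left(a \right)} = \frac{1}{7}$ ($t{\left(a \right)} = - \frac{6}{7} + \frac{1}{7} \cdot 7 = - \frac{6}{7} + 1 = \frac{1}{7}$)
$v{\left(m \right)} = 5 + m$ ($v{\left(m \right)} = -3 + \left(m + 8\right) = -3 + \left(8 + m\right) = 5 + m$)
$\left(t{\left(3 - -4 \right)} + v{\left(E \right)}\right)^{2} = \left(\frac{1}{7} + \left(5 + \frac{1}{4}\right)\right)^{2} = \left(\frac{1}{7} + \frac{21}{4}\right)^{2} = \left(\frac{151}{28}\right)^{2} = \frac{22801}{784}$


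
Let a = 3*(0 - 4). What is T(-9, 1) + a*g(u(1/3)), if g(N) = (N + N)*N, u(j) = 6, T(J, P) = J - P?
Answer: -874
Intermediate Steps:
a = -12 (a = 3*(-4) = -12)
g(N) = 2*N**2 (g(N) = (2*N)*N = 2*N**2)
T(-9, 1) + a*g(u(1/3)) = (-9 - 1*1) - 24*6**2 = (-9 - 1) - 24*36 = -10 - 12*72 = -10 - 864 = -874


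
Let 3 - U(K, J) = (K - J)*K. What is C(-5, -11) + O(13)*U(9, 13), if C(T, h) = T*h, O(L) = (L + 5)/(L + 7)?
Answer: 901/10 ≈ 90.100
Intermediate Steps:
U(K, J) = 3 - K*(K - J) (U(K, J) = 3 - (K - J)*K = 3 - K*(K - J))
O(L) = (5 + L)/(7 + L)
C(-5, -11) + O(13)*U(9, 13) = -5*(-11) + ((5 + 13)/(7 + 13))*(3 - 1*9² + 13*9) = 55 + (18/20)*(3 - 1*81 + 117) = 55 + ((1/20)*18)*(3 - 81 + 117) = 55 + (9/10)*39 = 55 + 351/10 = 901/10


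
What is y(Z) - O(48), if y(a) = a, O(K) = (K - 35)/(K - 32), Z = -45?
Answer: -733/16 ≈ -45.813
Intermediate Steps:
O(K) = (-35 + K)/(-32 + K)
y(Z) - O(48) = -45 - (-35 + 48)/(-32 + 48) = -45 - 13/16 = -733/16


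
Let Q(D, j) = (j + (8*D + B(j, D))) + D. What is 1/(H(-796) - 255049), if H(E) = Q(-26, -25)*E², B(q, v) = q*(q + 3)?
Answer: 1/184127207 ≈ 5.4310e-9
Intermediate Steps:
B(q, v) = q*(3 + q)
Q(D, j) = j + 9*D + j*(3 + j) (Q(D, j) = (j + (8*D + j*(3 + j))) + D = (j + 8*D + j*(3 + j)) + D = j + 9*D + j*(3 + j))
H(E) = 291*E² (H(E) = (-25 + 9*(-26) - 25*(3 - 25))*E² = (-25 - 234 - 25*(-22))*E² = (-25 - 234 + 550)*E² = 291*E²)
1/(H(-796) - 255049) = 1/(291*(-796)² - 255049) = 1/(291*633616 - 255049) = 1/(184382256 - 255049) = 1/184127207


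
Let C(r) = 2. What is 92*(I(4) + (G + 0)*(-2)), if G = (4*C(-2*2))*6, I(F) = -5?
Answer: -9292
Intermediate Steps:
G = 48 (G = (4*2)*6 = 8*6 = 48)
92*(I(4) + (G + 0)*(-2)) = 92*(-5 + (48 + 0)*(-2)) = 92*(-5 + 48*(-2)) = 92*(-5 - 96) = 92*(-101) = -9292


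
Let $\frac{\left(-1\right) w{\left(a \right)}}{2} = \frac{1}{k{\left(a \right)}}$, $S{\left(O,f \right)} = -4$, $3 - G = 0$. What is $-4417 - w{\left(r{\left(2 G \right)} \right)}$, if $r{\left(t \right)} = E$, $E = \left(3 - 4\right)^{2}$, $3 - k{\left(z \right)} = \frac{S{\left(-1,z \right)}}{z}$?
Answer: $- \frac{30917}{7} \approx -4416.7$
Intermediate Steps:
$G = 3$ ($G = 3 - 0 = 3 + 0 = 3$)
$k{\left(z \right)} = 3 + \frac{4}{z}$ ($k{\left(z \right)} = 3 - - \frac{4}{z} = 3 + \frac{4}{z}$)
$E = 1$ ($E = \left(-1\right)^{2} = 1$)
$r{\left(t \right)} = 1$
$w{\left(a \right)} = - \frac{2}{3 + \frac{4}{a}}$
$-4417 - w{\left(r{\left(2 G \right)} \right)} = -4417 - \left(-2\right) 1 \frac{1}{4 + 3 \cdot 1} = -4417 - \left(-2\right) 1 \frac{1}{4 + 3} = -4417 - \left(-2\right) 1 \cdot \frac{1}{7} = -4417 - - \frac{2}{7} = -4417 + \frac{2}{7} = - \frac{30917}{7}$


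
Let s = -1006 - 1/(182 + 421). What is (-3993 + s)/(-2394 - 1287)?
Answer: 3014398/2219643 ≈ 1.3581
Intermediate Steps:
s = -606619/603 (s = -1006 - 1/603 = -606619/603 ≈ -1006.0)
(-3993 + s)/(-2394 - 1287) = (-3993 - 606619/603)/(-2394 - 1287) = -3014398/603/(-3681) = -3014398/603*(-1/3681) = 3014398/2219643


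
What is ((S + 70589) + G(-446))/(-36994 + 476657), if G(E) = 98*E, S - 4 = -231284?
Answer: -204399/439663 ≈ -0.46490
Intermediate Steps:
S = -231280 (S = 4 - 231284 = -231280)
((S + 70589) + G(-446))/(-36994 + 476657) = ((-231280 + 70589) + 98*(-446))/(-36994 + 476657) = (-160691 - 43708)/439663 = -204399*1/439663 = -204399/439663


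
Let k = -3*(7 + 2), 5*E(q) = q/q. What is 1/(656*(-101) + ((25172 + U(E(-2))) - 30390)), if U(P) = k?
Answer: -1/71501 ≈ -1.3986e-5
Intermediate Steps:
E(q) = ⅕ (E(q) = (q/q)/5 = (⅕)*1 = ⅕)
k = -27 (k = -3*9 = -27)
U(P) = -27
1/(656*(-101) + ((25172 + U(E(-2))) - 30390)) = 1/(656*(-101) + ((25172 - 27) - 30390)) = 1/(-66256 + (25145 - 30390)) = 1/(-66256 - 5245) = 1/(-71501) = -1/71501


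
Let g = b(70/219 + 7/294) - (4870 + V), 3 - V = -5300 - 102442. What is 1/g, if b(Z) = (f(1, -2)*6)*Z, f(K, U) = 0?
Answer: -1/112615 ≈ -8.8798e-6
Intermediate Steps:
V = 107745 (V = 3 - (-5300 - 102442) = 3 - 1*(-107742) = 3 + 107742 = 107745)
b(Z) = 0 (b(Z) = (0*6)*Z = 0*Z = 0)
g = -112615 (g = 0 - (4870 + 107745) = 0 - 1*112615 = 0 - 112615 = -112615)
1/g = 1/(-112615) = -1/112615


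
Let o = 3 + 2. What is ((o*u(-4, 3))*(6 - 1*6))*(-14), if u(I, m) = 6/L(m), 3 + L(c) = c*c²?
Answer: 0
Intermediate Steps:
L(c) = -3 + c³ (L(c) = -3 + c*c² = -3 + c³)
u(I, m) = 6/(-3 + m³)
o = 5
((o*u(-4, 3))*(6 - 1*6))*(-14) = ((5*(6/(-3 + 3³)))*(6 - 1*6))*(-14) = ((5*(6/(-3 + 27)))*(6 - 6))*(-14) = ((5*(6/24))*0)*(-14) = ((5*(6*(1/24)))*0)*(-14) = ((5*(¼))*0)*(-14) = ((5/4)*0)*(-14) = 0*(-14) = 0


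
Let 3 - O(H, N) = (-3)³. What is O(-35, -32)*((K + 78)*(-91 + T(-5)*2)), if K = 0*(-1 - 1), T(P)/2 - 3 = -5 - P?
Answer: -184860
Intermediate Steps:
T(P) = -4 - 2*P (T(P) = 6 + 2*(-5 - P) = 6 + (-10 - 2*P) = -4 - 2*P)
O(H, N) = 30 (O(H, N) = 3 - 1*(-3)³ = 3 - 1*(-27) = 3 + 27 = 30)
K = 0 (K = 0*(-2) = 0)
O(-35, -32)*((K + 78)*(-91 + T(-5)*2)) = 30*((0 + 78)*(-91 + (-4 - 2*(-5))*2)) = 30*(78*(-91 + (-4 + 10)*2)) = 30*(78*(-91 + 6*2)) = 30*(78*(-91 + 12)) = 30*(78*(-79)) = 30*(-6162) = -184860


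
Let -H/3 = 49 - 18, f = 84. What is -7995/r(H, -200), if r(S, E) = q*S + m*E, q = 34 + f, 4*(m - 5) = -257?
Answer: -2665/292 ≈ -9.1267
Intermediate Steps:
m = -237/4 (m = 5 + (1/4)*(-257) = 5 - 257/4 = -237/4 ≈ -59.250)
H = -93 (H = -3*(49 - 18) = -3*31 = -93)
q = 118 (q = 34 + 84 = 118)
r(S, E) = 118*S - 237*E/4
-7995/r(H, -200) = -7995/(118*(-93) - 237/4*(-200)) = -7995/(-10974 + 11850) = -7995/876 = -7995*1/876 = -2665/292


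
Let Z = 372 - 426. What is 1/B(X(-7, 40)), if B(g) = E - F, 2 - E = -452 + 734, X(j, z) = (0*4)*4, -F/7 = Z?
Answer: -1/658 ≈ -0.0015198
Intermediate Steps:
Z = -54
F = 378 (F = -7*(-54) = 378)
X(j, z) = 0 (X(j, z) = 0*4 = 0)
E = -280 (E = 2 - (-452 + 734) = 2 - 1*282 = 2 - 282 = -280)
B(g) = -658 (B(g) = -280 - 1*378 = -280 - 378 = -658)
1/B(X(-7, 40)) = 1/(-658) = -1/658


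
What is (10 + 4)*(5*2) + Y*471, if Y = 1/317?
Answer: 44851/317 ≈ 141.49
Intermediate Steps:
Y = 1/317 ≈ 0.0031546
(10 + 4)*(5*2) + Y*471 = (10 + 4)*(5*2) + (1/317)*471 = 14*10 + 471/317 = 140 + 471/317 = 44851/317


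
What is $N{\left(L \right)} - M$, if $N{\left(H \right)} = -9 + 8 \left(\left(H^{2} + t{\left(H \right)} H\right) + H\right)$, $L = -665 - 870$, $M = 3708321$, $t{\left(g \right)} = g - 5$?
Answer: $34040390$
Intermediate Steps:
$t{\left(g \right)} = -5 + g$
$L = -1535$
$N{\left(H \right)} = -9 + 8 H + 8 H^{2} + 8 H \left(-5 + H\right)$ ($N{\left(H \right)} = -9 + 8 \left(\left(H^{2} + \left(-5 + H\right) H\right) + H\right) = -9 + 8 \left(\left(H^{2} + H \left(-5 + H\right)\right) + H\right) = -9 + 8 \left(H + H^{2} + H \left(-5 + H\right)\right) = -9 + \left(8 H + 8 H^{2} + 8 H \left(-5 + H\right)\right) = -9 + 8 H + 8 H^{2} + 8 H \left(-5 + H\right)$)
$N{\left(L \right)} - M = \left(-9 - -49120 + 16 \left(-1535\right)^{2}\right) - 3708321 = \left(-9 + 49120 + 16 \cdot 2356225\right) - 3708321 = \left(-9 + 49120 + 37699600\right) - 3708321 = 37748711 - 3708321 = 34040390$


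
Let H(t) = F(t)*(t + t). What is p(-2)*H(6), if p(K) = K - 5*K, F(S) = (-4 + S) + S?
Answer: 768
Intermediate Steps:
F(S) = -4 + 2*S
H(t) = 2*t*(-4 + 2*t) (H(t) = (-4 + 2*t)*(t + t) = (-4 + 2*t)*(2*t) = 2*t*(-4 + 2*t))
p(K) = -4*K
p(-2)*H(6) = (-4*(-2))*(4*6*(-2 + 6)) = 8*(4*6*4) = 8*96 = 768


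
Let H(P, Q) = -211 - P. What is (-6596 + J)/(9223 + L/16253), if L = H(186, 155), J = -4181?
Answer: -175158581/149901022 ≈ -1.1685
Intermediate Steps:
L = -397 (L = -211 - 1*186 = -211 - 186 = -397)
(-6596 + J)/(9223 + L/16253) = (-6596 - 4181)/(9223 - 397/16253) = -10777/(9223 - 397*1/16253) = -10777/(9223 - 397/16253) = -10777/149901022/16253 = -10777*16253/149901022 = -175158581/149901022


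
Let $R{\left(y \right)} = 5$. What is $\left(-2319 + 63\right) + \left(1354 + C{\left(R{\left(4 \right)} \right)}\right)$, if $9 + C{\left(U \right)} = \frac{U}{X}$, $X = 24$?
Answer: $- \frac{21859}{24} \approx -910.79$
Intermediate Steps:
$C{\left(U \right)} = -9 + \frac{U}{24}$
$\left(-2319 + 63\right) + \left(1354 + C{\left(R{\left(4 \right)} \right)}\right) = \left(-2319 + 63\right) + \left(1354 + \left(-9 + \frac{1}{24} \cdot 5\right)\right) = -2256 + \left(1354 + \left(-9 + \frac{5}{24}\right)\right) = -2256 + \left(1354 - \frac{211}{24}\right) = -2256 + \frac{32285}{24} = - \frac{21859}{24}$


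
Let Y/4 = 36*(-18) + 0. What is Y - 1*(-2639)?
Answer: 47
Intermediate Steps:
Y = -2592 (Y = 4*(36*(-18) + 0) = 4*(-648 + 0) = 4*(-648) = -2592)
Y - 1*(-2639) = -2592 - 1*(-2639) = -2592 + 2639 = 47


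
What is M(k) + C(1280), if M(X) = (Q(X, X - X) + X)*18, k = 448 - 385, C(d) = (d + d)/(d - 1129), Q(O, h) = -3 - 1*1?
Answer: 162922/151 ≈ 1079.0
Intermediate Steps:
Q(O, h) = -4 (Q(O, h) = -3 - 1 = -4)
C(d) = 2*d/(-1129 + d) (C(d) = (2*d)/(-1129 + d) = 2*d/(-1129 + d))
k = 63
M(X) = -72 + 18*X (M(X) = (-4 + X)*18 = -72 + 18*X)
M(k) + C(1280) = (-72 + 18*63) + 2*1280/(-1129 + 1280) = (-72 + 1134) + 2*1280/151 = 1062 + 2*1280*(1/151) = 1062 + 2560/151 = 162922/151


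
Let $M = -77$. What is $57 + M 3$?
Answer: $-174$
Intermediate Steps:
$57 + M 3 = 57 - 231 = -174$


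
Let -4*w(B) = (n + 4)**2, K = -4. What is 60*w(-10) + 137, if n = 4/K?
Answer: 2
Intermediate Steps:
n = -1 (n = 4/(-4) = 4*(-1/4) = -1)
w(B) = -9/4 (w(B) = -(-1 + 4)**2/4 = -1/4*3**2 = -1/4*9 = -9/4)
60*w(-10) + 137 = 60*(-9/4) + 137 = -135 + 137 = 2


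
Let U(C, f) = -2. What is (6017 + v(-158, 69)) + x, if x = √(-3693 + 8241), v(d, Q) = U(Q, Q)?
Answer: 6015 + 2*√1137 ≈ 6082.4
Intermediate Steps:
v(d, Q) = -2
x = 2*√1137 (x = √4548 = 2*√1137 ≈ 67.439)
(6017 + v(-158, 69)) + x = (6017 - 2) + 2*√1137 = 6015 + 2*√1137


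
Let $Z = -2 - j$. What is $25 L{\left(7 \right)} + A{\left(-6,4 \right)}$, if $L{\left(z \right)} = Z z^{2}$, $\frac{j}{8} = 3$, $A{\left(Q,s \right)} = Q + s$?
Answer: $-31852$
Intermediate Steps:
$j = 24$ ($j = 8 \cdot 3 = 24$)
$Z = -26$ ($Z = -2 - 24 = -26$)
$L{\left(z \right)} = - 26 z^{2}$
$25 L{\left(7 \right)} + A{\left(-6,4 \right)} = 25 \left(- 26 \cdot 7^{2}\right) + \left(-6 + 4\right) = 25 \left(\left(-26\right) 49\right) - 2 = 25 \left(-1274\right) - 2 = -31850 - 2 = -31852$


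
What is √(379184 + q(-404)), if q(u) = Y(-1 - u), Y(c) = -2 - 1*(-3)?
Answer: √379185 ≈ 615.78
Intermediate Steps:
Y(c) = 1 (Y(c) = -2 + 3 = 1)
q(u) = 1
√(379184 + q(-404)) = √(379184 + 1) = √379185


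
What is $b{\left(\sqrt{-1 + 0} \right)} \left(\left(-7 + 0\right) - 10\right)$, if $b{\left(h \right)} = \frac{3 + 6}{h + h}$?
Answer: $\frac{153 i}{2} \approx 76.5 i$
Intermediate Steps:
$b{\left(h \right)} = \frac{9}{2 h}$
$b{\left(\sqrt{-1 + 0} \right)} \left(\left(-7 + 0\right) - 10\right) = \frac{9}{2 \sqrt{-1 + 0}} \left(\left(-7 + 0\right) - 10\right) = \frac{9}{2 \sqrt{-1}} \left(-7 - 10\right) = \frac{9}{2 i} \left(-17\right) = \frac{9 \left(- i\right)}{2} \left(-17\right) = - \frac{9 i}{2} \left(-17\right) = \frac{153 i}{2}$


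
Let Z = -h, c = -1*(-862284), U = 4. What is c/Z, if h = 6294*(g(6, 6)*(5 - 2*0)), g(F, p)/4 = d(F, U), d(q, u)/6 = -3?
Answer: 71857/188820 ≈ 0.38056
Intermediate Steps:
d(q, u) = -18 (d(q, u) = 6*(-3) = -18)
g(F, p) = -72 (g(F, p) = 4*(-18) = -72)
c = 862284
h = -2265840 (h = 6294*(-72*(5 - 2*0)) = 6294*(-72*(5 + 0)) = 6294*(-72*5) = 6294*(-360) = -2265840)
Z = 2265840 (Z = -1*(-2265840) = 2265840)
c/Z = 862284/2265840 = 862284*(1/2265840) = 71857/188820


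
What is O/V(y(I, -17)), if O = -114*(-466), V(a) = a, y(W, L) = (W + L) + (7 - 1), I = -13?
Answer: -4427/2 ≈ -2213.5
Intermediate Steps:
y(W, L) = 6 + L + W (y(W, L) = (L + W) + 6 = 6 + L + W)
O = 53124
O/V(y(I, -17)) = 53124/(6 - 17 - 13) = 53124/(-24) = 53124*(-1/24) = -4427/2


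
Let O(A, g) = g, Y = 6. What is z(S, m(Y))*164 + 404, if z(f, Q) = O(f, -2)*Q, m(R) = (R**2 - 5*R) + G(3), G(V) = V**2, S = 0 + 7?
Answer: -4516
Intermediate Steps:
S = 7
m(R) = 9 + R**2 - 5*R (m(R) = (R**2 - 5*R) + 3**2 = (R**2 - 5*R) + 9 = 9 + R**2 - 5*R)
z(f, Q) = -2*Q
z(S, m(Y))*164 + 404 = -2*(9 + 6**2 - 5*6)*164 + 404 = -2*(9 + 36 - 30)*164 + 404 = -2*15*164 + 404 = -30*164 + 404 = -4920 + 404 = -4516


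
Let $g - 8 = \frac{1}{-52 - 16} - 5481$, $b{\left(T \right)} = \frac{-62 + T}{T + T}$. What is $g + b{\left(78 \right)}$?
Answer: $- \frac{14514163}{2652} \approx -5472.9$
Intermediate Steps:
$b{\left(T \right)} = \frac{-62 + T}{2 T}$
$g = - \frac{372165}{68}$ ($g = 8 + \left(\frac{1}{-52 - 16} - 5481\right) = 8 - \left(5481 - \frac{1}{-68}\right) = 8 - \frac{372709}{68} = - \frac{372165}{68} \approx -5473.0$)
$g + b{\left(78 \right)} = - \frac{372165}{68} + \frac{-62 + 78}{2 \cdot 78} = - \frac{372165}{68} + \frac{1}{2} \cdot \frac{1}{78} \cdot 16 = - \frac{372165}{68} + \frac{4}{39} = - \frac{14514163}{2652}$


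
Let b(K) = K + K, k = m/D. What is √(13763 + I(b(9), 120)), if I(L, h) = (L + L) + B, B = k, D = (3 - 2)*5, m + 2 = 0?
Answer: √344965/5 ≈ 117.47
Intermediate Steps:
m = -2 (m = -2 + 0 = -2)
D = 5 (D = 1*5 = 5)
k = -⅖ (k = -2/5 = -2*⅕ = -⅖ ≈ -0.40000)
B = -⅖ ≈ -0.40000
b(K) = 2*K
I(L, h) = -⅖ + 2*L (I(L, h) = (L + L) - ⅖ = 2*L - ⅖ = -⅖ + 2*L)
√(13763 + I(b(9), 120)) = √(13763 + (-⅖ + 2*(2*9))) = √(13763 + (-⅖ + 2*18)) = √(13763 + (-⅖ + 36)) = √(13763 + 178/5) = √(68993/5) = √344965/5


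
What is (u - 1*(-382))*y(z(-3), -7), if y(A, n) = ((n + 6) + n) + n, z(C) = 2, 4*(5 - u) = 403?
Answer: -17175/4 ≈ -4293.8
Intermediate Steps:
u = -383/4 (u = 5 - ¼*403 = 5 - 403/4 = -383/4 ≈ -95.750)
y(A, n) = 6 + 3*n (y(A, n) = ((6 + n) + n) + n = (6 + 2*n) + n = 6 + 3*n)
(u - 1*(-382))*y(z(-3), -7) = (-383/4 - 1*(-382))*(6 + 3*(-7)) = (-383/4 + 382)*(6 - 21) = (1145/4)*(-15) = -17175/4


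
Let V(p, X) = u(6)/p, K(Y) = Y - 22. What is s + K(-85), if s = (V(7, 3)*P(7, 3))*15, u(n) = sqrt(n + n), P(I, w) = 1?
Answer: -107 + 30*sqrt(3)/7 ≈ -99.577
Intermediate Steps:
u(n) = sqrt(2)*sqrt(n) (u(n) = sqrt(2*n) = sqrt(2)*sqrt(n))
K(Y) = -22 + Y
V(p, X) = 2*sqrt(3)/p (V(p, X) = (sqrt(2)*sqrt(6))/p = (2*sqrt(3))/p = 2*sqrt(3)/p)
s = 30*sqrt(3)/7 (s = ((2*sqrt(3)/7)*1)*15 = (2*sqrt(3)/7)*15 = 30*sqrt(3)/7 ≈ 7.4231)
s + K(-85) = 30*sqrt(3)/7 + (-22 - 85) = 30*sqrt(3)/7 - 107 = -107 + 30*sqrt(3)/7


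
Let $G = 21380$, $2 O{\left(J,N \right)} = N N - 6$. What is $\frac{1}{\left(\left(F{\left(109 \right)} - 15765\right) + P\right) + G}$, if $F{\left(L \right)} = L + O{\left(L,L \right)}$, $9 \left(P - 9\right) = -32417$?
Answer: $\frac{18}{145235} \approx 0.00012394$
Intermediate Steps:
$P = - \frac{32336}{9}$ ($P = 9 + \frac{1}{9} \left(-32417\right) = 9 - \frac{32417}{9} = - \frac{32336}{9} \approx -3592.9$)
$O{\left(J,N \right)} = -3 + \frac{N^{2}}{2}$ ($O{\left(J,N \right)} = \frac{N N - 6}{2} = \frac{N^{2} - 6}{2} = \frac{-6 + N^{2}}{2} = -3 + \frac{N^{2}}{2}$)
$F{\left(L \right)} = -3 + L + \frac{L^{2}}{2}$ ($F{\left(L \right)} = L + \left(-3 + \frac{L^{2}}{2}\right) = -3 + L + \frac{L^{2}}{2}$)
$\frac{1}{\left(\left(F{\left(109 \right)} - 15765\right) + P\right) + G} = \frac{1}{\left(\left(\left(-3 + 109 + \frac{109^{2}}{2}\right) - 15765\right) - \frac{32336}{9}\right) + 21380} = \frac{1}{\left(\left(\left(-3 + 109 + \frac{1}{2} \cdot 11881\right) - 15765\right) - \frac{32336}{9}\right) + 21380} = \frac{1}{\left(\left(\left(-3 + 109 + \frac{11881}{2}\right) - 15765\right) - \frac{32336}{9}\right) + 21380} = \frac{1}{\left(\left(\frac{12093}{2} - 15765\right) - \frac{32336}{9}\right) + 21380} = \frac{1}{\left(- \frac{19437}{2} - \frac{32336}{9}\right) + 21380} = \frac{1}{- \frac{239605}{18} + 21380} = \frac{1}{\frac{145235}{18}} = \frac{18}{145235}$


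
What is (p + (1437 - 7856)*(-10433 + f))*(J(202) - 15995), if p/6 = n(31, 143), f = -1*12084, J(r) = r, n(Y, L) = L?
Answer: -2282680437433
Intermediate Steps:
f = -12084
p = 858 (p = 6*143 = 858)
(p + (1437 - 7856)*(-10433 + f))*(J(202) - 15995) = (858 + (1437 - 7856)*(-10433 - 12084))*(202 - 15995) = (858 - 6419*(-22517))*(-15793) = (858 + 144536623)*(-15793) = 144537481*(-15793) = -2282680437433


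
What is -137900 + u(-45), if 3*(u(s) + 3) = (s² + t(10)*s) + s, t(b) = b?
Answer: -137393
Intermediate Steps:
u(s) = -3 + s²/3 + 11*s/3 (u(s) = -3 + ((s² + 10*s) + s)/3 = -3 + (s² + 11*s)/3 = -3 + (s²/3 + 11*s/3) = -3 + s²/3 + 11*s/3)
-137900 + u(-45) = -137900 + (-3 + (⅓)*(-45)² + (11/3)*(-45)) = -137900 + (-3 + (⅓)*2025 - 165) = -137900 + (-3 + 675 - 165) = -137900 + 507 = -137393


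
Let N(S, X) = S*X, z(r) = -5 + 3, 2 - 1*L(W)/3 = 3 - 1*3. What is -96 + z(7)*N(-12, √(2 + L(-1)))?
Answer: -96 + 48*√2 ≈ -28.118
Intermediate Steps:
L(W) = 6 (L(W) = 6 - 3*(3 - 1*3) = 6 - 3*(3 - 3) = 6 - 3*0 = 6 + 0 = 6)
z(r) = -2
-96 + z(7)*N(-12, √(2 + L(-1))) = -96 - (-24)*√(2 + 6) = -96 - (-24)*√8 = -96 - (-24)*2*√2 = -96 - (-48)*√2 = -96 + 48*√2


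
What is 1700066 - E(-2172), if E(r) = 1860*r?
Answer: 5739986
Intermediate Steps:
1700066 - E(-2172) = 1700066 - 1860*(-2172) = 1700066 - 1*(-4039920) = 1700066 + 4039920 = 5739986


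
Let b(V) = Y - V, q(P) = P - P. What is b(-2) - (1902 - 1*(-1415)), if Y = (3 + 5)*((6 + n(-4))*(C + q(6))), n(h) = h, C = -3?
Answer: -3363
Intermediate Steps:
q(P) = 0
Y = -48 (Y = (3 + 5)*((6 - 4)*(-3 + 0)) = 8*(2*(-3)) = 8*(-6) = -48)
b(V) = -48 - V
b(-2) - (1902 - 1*(-1415)) = (-48 - 1*(-2)) - (1902 - 1*(-1415)) = (-48 + 2) - (1902 + 1415) = -46 - 1*3317 = -46 - 3317 = -3363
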